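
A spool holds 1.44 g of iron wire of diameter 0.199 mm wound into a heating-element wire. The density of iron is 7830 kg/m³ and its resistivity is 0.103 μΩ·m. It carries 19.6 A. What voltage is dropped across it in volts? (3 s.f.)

ρ = 0.103 μΩ·m = 1.03×10^-7 Ω·m
A = π(d/2)² = π(9.9500e-05 m)² = 3.1103e-08 m²
L = m/(density·A) = 0.00144/(7830×3.1103e-08) = 5.913 m
R = ρL/A = (1.03×10^-7)(5.913)/(3.1103e-08) = 19.58 Ω
V = IR = 19.6 × 19.58 = 384 V

384 V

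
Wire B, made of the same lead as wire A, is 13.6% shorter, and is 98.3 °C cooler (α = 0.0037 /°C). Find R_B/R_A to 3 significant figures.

0.550

R ∝ ρL/d² with ρ ∝ (1+αΔT), so R_B/R_A = (1 − 13.6/100) × (1 − 0.0037×98.3)
= 0.864 × 0.6363 = 0.550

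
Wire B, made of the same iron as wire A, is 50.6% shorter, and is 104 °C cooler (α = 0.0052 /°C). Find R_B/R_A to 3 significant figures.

0.227

R ∝ ρL/d² with ρ ∝ (1+αΔT), so R_B/R_A = (1 − 50.6/100) × (1 − 0.0052×104)
= 0.494 × 0.4592 = 0.227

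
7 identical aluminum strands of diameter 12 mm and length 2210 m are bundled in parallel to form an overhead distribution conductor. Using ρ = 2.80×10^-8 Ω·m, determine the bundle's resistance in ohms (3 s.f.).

0.0782 Ω

A_strand = π(6.0000e-03 m)² = 1.131e-04 m²
R_strand = ρL/A = (2.80×10^-8)(2210)/(1.131e-04) = 0.5471 Ω
R_total = R_strand/N = 0.5471/7 = 0.0782 Ω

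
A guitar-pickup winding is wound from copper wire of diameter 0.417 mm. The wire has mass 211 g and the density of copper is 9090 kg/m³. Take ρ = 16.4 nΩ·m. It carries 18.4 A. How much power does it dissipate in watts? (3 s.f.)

6910 W

ρ = 16.4 nΩ·m = 1.64×10^-8 Ω·m
A = π(d/2)² = π(2.0850e-04 m)² = 1.3657e-07 m²
L = m/(density·A) = 0.211/(9090×1.3657e-07) = 170 m
R = ρL/A = (1.64×10^-8)(170)/(1.3657e-07) = 20.41 Ω
P = I²R = (18.4)² × 20.41 = 6910 W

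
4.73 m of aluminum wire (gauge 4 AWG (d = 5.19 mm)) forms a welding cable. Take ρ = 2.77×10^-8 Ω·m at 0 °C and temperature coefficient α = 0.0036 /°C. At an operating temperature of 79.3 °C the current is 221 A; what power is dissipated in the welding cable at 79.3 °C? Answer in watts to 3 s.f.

A = π(5.19/2 mm)² = π(2.5950e-03 m)² = 2.116e-05 m²
R₍0₎ = ρL/A = (2.77×10^-8)(4.73)/(2.116e-05) = 0.006193 Ω
R₍79.3₎ = R₍0₎(1 + αΔT) = 0.006193 × (1 + 0.0036×79.3) = 0.007961 Ω
P = I²R = (221)² × 0.007961 = 389 W

389 W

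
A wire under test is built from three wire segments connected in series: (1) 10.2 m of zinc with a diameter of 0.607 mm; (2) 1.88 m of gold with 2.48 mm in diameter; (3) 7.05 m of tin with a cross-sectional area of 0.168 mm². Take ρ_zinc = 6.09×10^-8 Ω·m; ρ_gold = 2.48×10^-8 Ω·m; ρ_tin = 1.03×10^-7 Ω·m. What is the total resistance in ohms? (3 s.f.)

6.48 Ω

Seg 1: A = π(d/2)² = π(3.0350e-04 m)² = 2.894e-07 m²
R_1 = (6.09×10^-8)(10.2)/(2.894e-07) = 2.147 Ω
Seg 2: A = π(d/2)² = π(1.2400e-03 m)² = 4.831e-06 m²
R_2 = (2.48×10^-8)(1.88)/(4.831e-06) = 0.009652 Ω
Seg 3: A = 0.168 mm² = 1.680e-07 m²
R_3 = (1.03×10^-7)(7.05)/(1.680e-07) = 4.322 Ω
R_total = R_1 + R_2 + R_3 = 6.48 Ω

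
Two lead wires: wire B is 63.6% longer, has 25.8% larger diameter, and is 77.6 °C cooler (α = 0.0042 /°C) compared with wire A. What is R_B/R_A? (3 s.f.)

0.697

R ∝ ρL/d² with ρ ∝ (1+αΔT), so R_B/R_A = (1 + 63.6/100) × (1 + 25.8/100)⁻² × (1 − 0.0042×77.6)
= 1.636 × 0.6319 × 0.6741 = 0.697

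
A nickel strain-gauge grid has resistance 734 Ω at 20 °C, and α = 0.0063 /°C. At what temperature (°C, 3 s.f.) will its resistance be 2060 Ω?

307 °C

R = R₀(1 + α(T − T₀)) ⇒ T = T₀ + (R/R₀ − 1)/α
T = 20 + (2060/734 − 1)/0.0063 = 20 + (1.807)/0.0063 = 307 °C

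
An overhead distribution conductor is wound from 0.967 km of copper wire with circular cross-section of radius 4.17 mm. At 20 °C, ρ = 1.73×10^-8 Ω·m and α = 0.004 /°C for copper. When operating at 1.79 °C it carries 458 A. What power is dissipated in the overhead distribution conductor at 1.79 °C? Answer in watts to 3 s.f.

59600 W

A = πr² = π(4.1700e-03 m)² = 5.463e-05 m²
R₍20₎ = ρL/A = (1.73×10^-8)(967)/(5.463e-05) = 0.3062 Ω
R₍1.79₎ = R₍20₎(1 + αΔT) = 0.3062 × (1 + 0.004×-18.2) = 0.2839 Ω
P = I²R = (458)² × 0.2839 = 59600 W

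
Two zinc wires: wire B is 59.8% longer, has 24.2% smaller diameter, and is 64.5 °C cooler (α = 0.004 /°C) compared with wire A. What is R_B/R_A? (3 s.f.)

2.06

R ∝ ρL/d² with ρ ∝ (1+αΔT), so R_B/R_A = (1 + 59.8/100) × (1 − 24.2/100)⁻² × (1 − 0.004×64.5)
= 1.598 × 1.74 × 0.742 = 2.06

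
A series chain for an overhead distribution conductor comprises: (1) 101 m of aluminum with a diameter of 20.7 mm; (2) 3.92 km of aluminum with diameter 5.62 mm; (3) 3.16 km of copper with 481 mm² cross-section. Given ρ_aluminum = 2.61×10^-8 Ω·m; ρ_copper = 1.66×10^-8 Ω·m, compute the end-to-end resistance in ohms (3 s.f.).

Seg 1: A = π(d/2)² = π(1.0350e-02 m)² = 3.365e-04 m²
R_1 = (2.61×10^-8)(101)/(3.365e-04) = 0.007833 Ω
Seg 2: A = π(d/2)² = π(2.8100e-03 m)² = 2.481e-05 m²
R_2 = (2.61×10^-8)(3920)/(2.481e-05) = 4.124 Ω
Seg 3: A = 481 mm² = 4.810e-04 m²
R_3 = (1.66×10^-8)(3160)/(4.810e-04) = 0.1091 Ω
R_total = R_1 + R_2 + R_3 = 4.24 Ω

4.24 Ω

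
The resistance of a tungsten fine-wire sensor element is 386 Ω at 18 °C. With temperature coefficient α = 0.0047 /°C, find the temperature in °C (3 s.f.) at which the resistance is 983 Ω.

R = R₀(1 + α(T − T₀)) ⇒ T = T₀ + (R/R₀ − 1)/α
T = 18 + (983/386 − 1)/0.0047 = 18 + (1.547)/0.0047 = 347 °C

347 °C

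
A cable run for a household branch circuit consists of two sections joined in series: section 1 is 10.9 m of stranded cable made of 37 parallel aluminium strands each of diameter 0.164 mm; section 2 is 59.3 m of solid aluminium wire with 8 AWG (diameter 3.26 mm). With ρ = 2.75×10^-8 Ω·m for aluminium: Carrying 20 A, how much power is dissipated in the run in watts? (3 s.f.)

232 W

Section 1: A_strand = π(8.2000e-05)² = 2.112e-08 m²; R₁ = ρL/(N·A_s) = (2.75×10^-8)(10.9)/(37×2.112e-08) = 0.3835 Ω
Section 2: A = π(3.26/2 mm)² = π(1.6300e-03 m)² = 8.347e-06 m²
R₂ = (2.75×10^-8)(59.3)/(8.347e-06) = 0.1954 Ω
R = R₁ + R₂ = 0.5789 Ω
P = I²R = (20)² × 0.5789 = 232 W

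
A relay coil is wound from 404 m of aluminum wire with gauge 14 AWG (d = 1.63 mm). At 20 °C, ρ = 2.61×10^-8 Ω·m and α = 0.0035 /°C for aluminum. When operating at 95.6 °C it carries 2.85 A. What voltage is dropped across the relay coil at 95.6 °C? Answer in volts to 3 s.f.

A = π(1.63/2 mm)² = π(8.1500e-04 m)² = 2.087e-06 m²
R₍20₎ = ρL/A = (2.61×10^-8)(404)/(2.087e-06) = 5.053 Ω
R₍95.6₎ = R₍20₎(1 + αΔT) = 5.053 × (1 + 0.0035×75.6) = 6.39 Ω
V = IR = 2.85 × 6.39 = 18.2 V

18.2 V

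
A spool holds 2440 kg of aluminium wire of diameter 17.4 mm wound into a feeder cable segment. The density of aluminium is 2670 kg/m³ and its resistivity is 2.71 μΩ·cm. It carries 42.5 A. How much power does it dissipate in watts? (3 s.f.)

791 W

ρ = 2.71 μΩ·cm = 2.71×10^-8 Ω·m
A = π(d/2)² = π(8.7000e-03 m)² = 2.3779e-04 m²
L = m/(density·A) = 2440/(2670×2.3779e-04) = 3843 m
R = ρL/A = (2.71×10^-8)(3843)/(2.3779e-04) = 0.438 Ω
P = I²R = (42.5)² × 0.438 = 791 W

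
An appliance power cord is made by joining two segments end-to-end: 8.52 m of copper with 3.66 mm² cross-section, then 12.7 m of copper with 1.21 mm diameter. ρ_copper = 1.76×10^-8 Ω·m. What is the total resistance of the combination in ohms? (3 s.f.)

0.235 Ω

Segment 1: A = 3.66 mm² = 3.660e-06 m²
R₁ = ρL/A = (1.76×10^-8)(8.52)/(3.660e-06) = 0.04097 Ω
Segment 2: A = π(d/2)² = π(6.0500e-04 m)² = 1.150e-06 m²
R₂ = (1.76×10^-8)(12.7)/(1.150e-06) = 0.1944 Ω
R = R₁ + R₂ = 0.235 Ω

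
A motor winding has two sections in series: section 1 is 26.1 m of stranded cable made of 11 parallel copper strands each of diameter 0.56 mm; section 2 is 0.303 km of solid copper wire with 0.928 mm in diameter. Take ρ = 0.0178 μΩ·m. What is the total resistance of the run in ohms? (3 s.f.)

ρ = 0.0178 μΩ·m = 1.78×10^-8 Ω·m
Section 1: A_strand = π(2.8000e-04)² = 2.463e-07 m²; R₁ = ρL/(N·A_s) = (1.78×10^-8)(26.1)/(11×2.463e-07) = 0.1715 Ω
Section 2: A = π(d/2)² = π(4.6400e-04 m)² = 6.764e-07 m²
R₂ = (1.78×10^-8)(303)/(6.764e-07) = 7.974 Ω
R = R₁ + R₂ = 8.15 Ω

8.15 Ω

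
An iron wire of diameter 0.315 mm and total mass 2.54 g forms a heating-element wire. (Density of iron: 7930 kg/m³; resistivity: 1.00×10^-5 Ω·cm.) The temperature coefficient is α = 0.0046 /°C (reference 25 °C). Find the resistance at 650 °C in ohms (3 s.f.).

ρ = 1.00×10^-5 Ω·cm = 1.00×10^-7 Ω·m
A = π(d/2)² = π(1.5750e-04 m)² = 7.7931e-08 m²
L = m/(density·A) = 0.00254/(7930×7.7931e-08) = 4.11 m
R = ρL/A = (1.00×10^-7)(4.11)/(7.7931e-08) = 5.274 Ω
R(650 °C) = 5.274 × (1 + 0.0046×625) = 20.4 Ω

20.4 Ω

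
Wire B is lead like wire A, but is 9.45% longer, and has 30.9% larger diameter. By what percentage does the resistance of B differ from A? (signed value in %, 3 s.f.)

-36.1%

R ∝ L/d², so R_B/R_A = (1 + 9.45/100) × (1 + 30.9/100)⁻²
= 1.095 × 0.5836 = 0.6388
(R_B − R_A)/R_A = 0.6388 − 1 = -36.1%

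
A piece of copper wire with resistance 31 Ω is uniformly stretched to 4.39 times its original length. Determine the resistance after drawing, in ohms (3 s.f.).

597 Ω

Volume constant ⇒ A' = A/k with k = 4.39. R' = ρ(kL)/(A/k) = k²R.
R' = 19.27 × 31 = 597 Ω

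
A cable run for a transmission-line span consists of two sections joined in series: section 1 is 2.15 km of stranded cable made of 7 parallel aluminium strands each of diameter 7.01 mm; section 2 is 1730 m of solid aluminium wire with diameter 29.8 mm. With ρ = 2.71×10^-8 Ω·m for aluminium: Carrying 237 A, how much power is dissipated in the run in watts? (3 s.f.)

15900 W

Section 1: A_strand = π(3.5050e-03)² = 3.859e-05 m²; R₁ = ρL/(N·A_s) = (2.71×10^-8)(2150)/(7×3.859e-05) = 0.2157 Ω
Section 2: A = π(d/2)² = π(1.4900e-02 m)² = 6.975e-04 m²
R₂ = (2.71×10^-8)(1730)/(6.975e-04) = 0.06722 Ω
R = R₁ + R₂ = 0.2829 Ω
P = I²R = (237)² × 0.2829 = 15900 W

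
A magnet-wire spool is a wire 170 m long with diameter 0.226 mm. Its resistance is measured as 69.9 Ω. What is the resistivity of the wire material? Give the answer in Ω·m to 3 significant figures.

1.65×10^-8 Ω·m

A = π(d/2)² = π(1.1300e-04 m)² = 4.011e-08 m²
ρ = RA/L = (69.9)(4.011e-08)/(170) = 1.65×10^-8 Ω·m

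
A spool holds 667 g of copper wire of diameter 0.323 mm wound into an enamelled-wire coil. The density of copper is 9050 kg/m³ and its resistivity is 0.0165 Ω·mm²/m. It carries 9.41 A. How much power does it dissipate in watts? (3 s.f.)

16000 W

ρ = 0.0165 Ω·mm²/m = 1.65×10^-8 Ω·m
A = π(d/2)² = π(1.6150e-04 m)² = 8.1940e-08 m²
L = m/(density·A) = 0.667/(9050×8.1940e-08) = 899.5 m
R = ρL/A = (1.65×10^-8)(899.5)/(8.1940e-08) = 181.1 Ω
P = I²R = (9.41)² × 181.1 = 16000 W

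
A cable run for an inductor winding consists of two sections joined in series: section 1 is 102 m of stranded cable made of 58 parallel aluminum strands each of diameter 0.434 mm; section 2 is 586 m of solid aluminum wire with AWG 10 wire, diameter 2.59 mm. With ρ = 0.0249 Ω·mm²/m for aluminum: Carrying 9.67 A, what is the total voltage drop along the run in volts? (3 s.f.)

ρ = 0.0249 Ω·mm²/m = 2.49×10^-8 Ω·m
Section 1: A_strand = π(2.1700e-04)² = 1.479e-07 m²; R₁ = ρL/(N·A_s) = (2.49×10^-8)(102)/(58×1.479e-07) = 0.296 Ω
Section 2: A = π(2.59/2 mm)² = π(1.2950e-03 m)² = 5.269e-06 m²
R₂ = (2.49×10^-8)(586)/(5.269e-06) = 2.77 Ω
R = R₁ + R₂ = 3.066 Ω
V = IR = 9.67 × 3.066 = 29.6 V

29.6 V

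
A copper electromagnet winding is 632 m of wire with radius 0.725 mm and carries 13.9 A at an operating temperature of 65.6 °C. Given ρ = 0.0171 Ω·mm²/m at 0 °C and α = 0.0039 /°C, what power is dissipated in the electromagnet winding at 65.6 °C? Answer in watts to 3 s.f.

1590 W

ρ = 0.0171 Ω·mm²/m = 1.71×10^-8 Ω·m
A = πr² = π(7.2500e-04 m)² = 1.651e-06 m²
R₍0₎ = ρL/A = (1.71×10^-8)(632)/(1.651e-06) = 6.545 Ω
R₍65.6₎ = R₍0₎(1 + αΔT) = 6.545 × (1 + 0.0039×65.6) = 8.219 Ω
P = I²R = (13.9)² × 8.219 = 1590 W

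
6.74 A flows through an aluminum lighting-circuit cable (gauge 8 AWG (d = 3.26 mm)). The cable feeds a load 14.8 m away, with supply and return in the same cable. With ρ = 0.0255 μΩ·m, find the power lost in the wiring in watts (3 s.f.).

4.11 W

ρ = 0.0255 μΩ·m = 2.55×10^-8 Ω·m
A = π(3.26/2 mm)² = π(1.6300e-03 m)² = 8.347e-06 m²
Total conductor length (both ways) L = 2 × 14.8 = 29.6 m
R = ρL/A = (2.55×10^-8)(29.6)/(8.347e-06) = 0.09043 Ω
P = I²R = (6.74)² × 0.09043 = 4.11 W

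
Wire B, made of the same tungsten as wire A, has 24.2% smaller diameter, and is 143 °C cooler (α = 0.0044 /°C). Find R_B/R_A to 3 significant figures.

R ∝ ρL/d² with ρ ∝ (1+αΔT), so R_B/R_A = (1 − 24.2/100)⁻² × (1 − 0.0044×143)
= 1.74 × 0.3708 = 0.645

0.645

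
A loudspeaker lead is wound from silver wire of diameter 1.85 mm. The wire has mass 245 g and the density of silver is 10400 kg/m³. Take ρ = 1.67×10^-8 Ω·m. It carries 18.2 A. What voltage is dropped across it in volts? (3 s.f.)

A = π(d/2)² = π(9.2500e-04 m)² = 2.6880e-06 m²
L = m/(density·A) = 0.245/(10400×2.6880e-06) = 8.764 m
R = ρL/A = (1.67×10^-8)(8.764)/(2.6880e-06) = 0.05445 Ω
V = IR = 18.2 × 0.05445 = 0.991 V

0.991 V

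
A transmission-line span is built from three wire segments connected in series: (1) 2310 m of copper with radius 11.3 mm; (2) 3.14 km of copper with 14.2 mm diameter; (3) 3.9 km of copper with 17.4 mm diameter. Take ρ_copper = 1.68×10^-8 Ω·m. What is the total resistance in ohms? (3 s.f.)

Seg 1: A = πr² = π(1.1300e-02 m)² = 4.011e-04 m²
R_1 = (1.68×10^-8)(2310)/(4.011e-04) = 0.09674 Ω
Seg 2: A = π(d/2)² = π(7.1000e-03 m)² = 1.584e-04 m²
R_2 = (1.68×10^-8)(3140)/(1.584e-04) = 0.3331 Ω
Seg 3: A = π(d/2)² = π(8.7000e-03 m)² = 2.378e-04 m²
R_3 = (1.68×10^-8)(3900)/(2.378e-04) = 0.2755 Ω
R_total = R_1 + R_2 + R_3 = 0.705 Ω

0.705 Ω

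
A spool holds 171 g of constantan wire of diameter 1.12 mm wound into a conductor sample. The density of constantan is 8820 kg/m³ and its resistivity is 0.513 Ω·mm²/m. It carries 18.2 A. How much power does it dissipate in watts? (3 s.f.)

3390 W

ρ = 0.513 Ω·mm²/m = 5.13×10^-7 Ω·m
A = π(d/2)² = π(5.6000e-04 m)² = 9.8520e-07 m²
L = m/(density·A) = 0.171/(8820×9.8520e-07) = 19.68 m
R = ρL/A = (5.13×10^-7)(19.68)/(9.8520e-07) = 10.25 Ω
P = I²R = (18.2)² × 10.25 = 3390 W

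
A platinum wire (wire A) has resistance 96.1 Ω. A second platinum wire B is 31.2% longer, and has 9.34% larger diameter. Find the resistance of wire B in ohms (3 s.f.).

105 Ω

R ∝ L/d², so R_B/R_A = (1 + 31.2/100) × (1 + 9.34/100)⁻²
= 1.312 × 0.8365 = 1.097
R_B = 1.097 × 96.1 = 105 Ω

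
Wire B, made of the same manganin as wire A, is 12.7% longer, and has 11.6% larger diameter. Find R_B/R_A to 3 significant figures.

R ∝ L/d², so R_B/R_A = (1 + 12.7/100) × (1 + 11.6/100)⁻²
= 1.127 × 0.8029 = 0.905

0.905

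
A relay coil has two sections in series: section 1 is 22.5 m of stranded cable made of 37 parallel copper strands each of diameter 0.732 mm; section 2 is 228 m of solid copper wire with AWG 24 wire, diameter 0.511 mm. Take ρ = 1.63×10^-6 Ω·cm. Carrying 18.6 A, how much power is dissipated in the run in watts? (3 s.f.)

ρ = 1.63×10^-6 Ω·cm = 1.63×10^-8 Ω·m
Section 1: A_strand = π(3.6600e-04)² = 4.208e-07 m²; R₁ = ρL/(N·A_s) = (1.63×10^-8)(22.5)/(37×4.208e-07) = 0.02355 Ω
Section 2: A = π(0.511/2 mm)² = π(2.5550e-04 m)² = 2.051e-07 m²
R₂ = (1.63×10^-8)(228)/(2.051e-07) = 18.12 Ω
R = R₁ + R₂ = 18.14 Ω
P = I²R = (18.6)² × 18.14 = 6280 W

6280 W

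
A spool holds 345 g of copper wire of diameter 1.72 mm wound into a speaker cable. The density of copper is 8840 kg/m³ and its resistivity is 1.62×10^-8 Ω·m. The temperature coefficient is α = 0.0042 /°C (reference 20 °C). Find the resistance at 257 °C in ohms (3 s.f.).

0.234 Ω

A = π(d/2)² = π(8.6000e-04 m)² = 2.3235e-06 m²
L = m/(density·A) = 0.345/(8840×2.3235e-06) = 16.8 m
R = ρL/A = (1.62×10^-8)(16.8)/(2.3235e-06) = 0.1171 Ω
R(257 °C) = 0.1171 × (1 + 0.0042×237) = 0.234 Ω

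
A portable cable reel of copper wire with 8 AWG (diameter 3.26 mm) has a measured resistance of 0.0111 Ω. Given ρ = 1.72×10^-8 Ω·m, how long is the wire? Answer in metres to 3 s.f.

A = π(3.26/2 mm)² = π(1.6300e-03 m)² = 8.347e-06 m²
L = RA/ρ = (0.0111)(8.347e-06)/(1.72×10^-8) = 5.39 m

5.39 m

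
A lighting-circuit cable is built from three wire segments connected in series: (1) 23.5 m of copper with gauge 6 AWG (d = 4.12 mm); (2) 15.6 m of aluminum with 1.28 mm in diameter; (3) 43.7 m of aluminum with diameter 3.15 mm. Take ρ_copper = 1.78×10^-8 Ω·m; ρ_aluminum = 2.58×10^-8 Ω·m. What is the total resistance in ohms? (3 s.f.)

0.489 Ω

Seg 1: A = π(4.12/2 mm)² = π(2.0600e-03 m)² = 1.333e-05 m²
R_1 = (1.78×10^-8)(23.5)/(1.333e-05) = 0.03138 Ω
Seg 2: A = π(d/2)² = π(6.4000e-04 m)² = 1.287e-06 m²
R_2 = (2.58×10^-8)(15.6)/(1.287e-06) = 0.3128 Ω
Seg 3: A = π(d/2)² = π(1.5750e-03 m)² = 7.793e-06 m²
R_3 = (2.58×10^-8)(43.7)/(7.793e-06) = 0.1447 Ω
R_total = R_1 + R_2 + R_3 = 0.489 Ω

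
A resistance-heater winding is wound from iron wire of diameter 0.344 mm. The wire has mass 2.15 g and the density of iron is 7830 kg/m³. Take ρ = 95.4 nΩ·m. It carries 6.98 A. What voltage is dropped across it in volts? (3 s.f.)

ρ = 95.4 nΩ·m = 9.54×10^-8 Ω·m
A = π(d/2)² = π(1.7200e-04 m)² = 9.2941e-08 m²
L = m/(density·A) = 0.00215/(7830×9.2941e-08) = 2.954 m
R = ρL/A = (9.54×10^-8)(2.954)/(9.2941e-08) = 3.033 Ω
V = IR = 6.98 × 3.033 = 21.2 V

21.2 V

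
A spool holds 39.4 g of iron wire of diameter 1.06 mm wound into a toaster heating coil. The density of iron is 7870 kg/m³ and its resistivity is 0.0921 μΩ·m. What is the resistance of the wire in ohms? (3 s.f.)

ρ = 0.0921 μΩ·m = 9.21×10^-8 Ω·m
A = π(d/2)² = π(5.3000e-04 m)² = 8.8247e-07 m²
L = m/(density·A) = 0.0394/(7870×8.8247e-07) = 5.673 m
R = ρL/A = (9.21×10^-8)(5.673)/(8.8247e-07) = 0.592 Ω

0.592 Ω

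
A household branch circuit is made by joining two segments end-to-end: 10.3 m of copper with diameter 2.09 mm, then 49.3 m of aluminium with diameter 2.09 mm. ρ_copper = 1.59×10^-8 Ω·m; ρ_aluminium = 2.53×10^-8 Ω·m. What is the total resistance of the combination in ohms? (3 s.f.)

0.411 Ω

Segment 1: A = π(d/2)² = π(1.0450e-03 m)² = 3.431e-06 m²
R₁ = ρL/A = (1.59×10^-8)(10.3)/(3.431e-06) = 0.04774 Ω
R₂ = (2.53×10^-8)(49.3)/(3.431e-06) = 0.3636 Ω
R = R₁ + R₂ = 0.411 Ω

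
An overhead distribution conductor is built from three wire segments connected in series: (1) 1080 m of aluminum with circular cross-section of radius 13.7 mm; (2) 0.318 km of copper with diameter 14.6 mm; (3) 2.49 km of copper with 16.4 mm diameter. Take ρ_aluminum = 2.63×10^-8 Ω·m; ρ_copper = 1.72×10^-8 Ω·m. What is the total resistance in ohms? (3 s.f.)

0.284 Ω

Seg 1: A = πr² = π(1.3700e-02 m)² = 5.896e-04 m²
R_1 = (2.63×10^-8)(1080)/(5.896e-04) = 0.04817 Ω
Seg 2: A = π(d/2)² = π(7.3000e-03 m)² = 1.674e-04 m²
R_2 = (1.72×10^-8)(318)/(1.674e-04) = 0.03267 Ω
Seg 3: A = π(d/2)² = π(8.2000e-03 m)² = 2.112e-04 m²
R_3 = (1.72×10^-8)(2490)/(2.112e-04) = 0.2027 Ω
R_total = R_1 + R_2 + R_3 = 0.284 Ω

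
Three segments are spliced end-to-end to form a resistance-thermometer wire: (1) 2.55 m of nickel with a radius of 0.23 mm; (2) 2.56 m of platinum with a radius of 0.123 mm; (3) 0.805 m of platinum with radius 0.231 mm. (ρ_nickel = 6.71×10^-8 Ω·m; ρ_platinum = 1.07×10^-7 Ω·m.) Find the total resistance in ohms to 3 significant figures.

7.31 Ω

Seg 1: A = πr² = π(2.3000e-04 m)² = 1.662e-07 m²
R_1 = (6.71×10^-8)(2.55)/(1.662e-07) = 1.03 Ω
Seg 2: A = πr² = π(1.2300e-04 m)² = 4.753e-08 m²
R_2 = (1.07×10^-7)(2.56)/(4.753e-08) = 5.763 Ω
Seg 3: A = πr² = π(2.3100e-04 m)² = 1.676e-07 m²
R_3 = (1.07×10^-7)(0.805)/(1.676e-07) = 0.5138 Ω
R_total = R_1 + R_2 + R_3 = 7.31 Ω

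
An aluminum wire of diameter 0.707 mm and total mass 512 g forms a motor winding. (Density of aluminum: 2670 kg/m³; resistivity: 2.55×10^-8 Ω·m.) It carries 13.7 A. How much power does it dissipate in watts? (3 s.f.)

A = π(d/2)² = π(3.5350e-04 m)² = 3.9258e-07 m²
L = m/(density·A) = 0.512/(2670×3.9258e-07) = 488.5 m
R = ρL/A = (2.55×10^-8)(488.5)/(3.9258e-07) = 31.73 Ω
P = I²R = (13.7)² × 31.73 = 5960 W

5960 W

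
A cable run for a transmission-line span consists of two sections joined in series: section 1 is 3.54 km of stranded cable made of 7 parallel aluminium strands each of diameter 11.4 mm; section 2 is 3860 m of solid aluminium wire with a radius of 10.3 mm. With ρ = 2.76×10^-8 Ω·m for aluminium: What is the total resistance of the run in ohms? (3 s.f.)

0.456 Ω

Section 1: A_strand = π(5.7000e-03)² = 1.021e-04 m²; R₁ = ρL/(N·A_s) = (2.76×10^-8)(3540)/(7×1.021e-04) = 0.1367 Ω
Section 2: A = πr² = π(1.0300e-02 m)² = 3.333e-04 m²
R₂ = (2.76×10^-8)(3860)/(3.333e-04) = 0.3196 Ω
R = R₁ + R₂ = 0.456 Ω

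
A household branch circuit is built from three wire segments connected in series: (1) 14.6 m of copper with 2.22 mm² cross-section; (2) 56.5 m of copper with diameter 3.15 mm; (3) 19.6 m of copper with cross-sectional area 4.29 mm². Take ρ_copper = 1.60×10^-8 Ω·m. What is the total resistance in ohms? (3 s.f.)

Seg 1: A = 2.22 mm² = 2.220e-06 m²
R_1 = (1.60×10^-8)(14.6)/(2.220e-06) = 0.1052 Ω
Seg 2: A = π(d/2)² = π(1.5750e-03 m)² = 7.793e-06 m²
R_2 = (1.60×10^-8)(56.5)/(7.793e-06) = 0.116 Ω
Seg 3: A = 4.29 mm² = 4.290e-06 m²
R_3 = (1.60×10^-8)(19.6)/(4.290e-06) = 0.0731 Ω
R_total = R_1 + R_2 + R_3 = 0.294 Ω

0.294 Ω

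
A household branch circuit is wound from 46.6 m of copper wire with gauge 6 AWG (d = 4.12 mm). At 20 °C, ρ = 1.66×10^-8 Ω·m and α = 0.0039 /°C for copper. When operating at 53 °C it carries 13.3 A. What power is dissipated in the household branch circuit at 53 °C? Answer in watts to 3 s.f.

11.6 W

A = π(4.12/2 mm)² = π(2.0600e-03 m)² = 1.333e-05 m²
R₍20₎ = ρL/A = (1.66×10^-8)(46.6)/(1.333e-05) = 0.05802 Ω
R₍53₎ = R₍20₎(1 + αΔT) = 0.05802 × (1 + 0.0039×33) = 0.06549 Ω
P = I²R = (13.3)² × 0.06549 = 11.6 W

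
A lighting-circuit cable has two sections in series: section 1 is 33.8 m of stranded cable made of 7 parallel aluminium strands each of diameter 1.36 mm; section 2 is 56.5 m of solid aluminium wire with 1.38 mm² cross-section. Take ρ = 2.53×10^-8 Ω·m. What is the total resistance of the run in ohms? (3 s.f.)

Section 1: A_strand = π(6.8000e-04)² = 1.453e-06 m²; R₁ = ρL/(N·A_s) = (2.53×10^-8)(33.8)/(7×1.453e-06) = 0.0841 Ω
Section 2: A = 1.38 mm² = 1.380e-06 m²
R₂ = (2.53×10^-8)(56.5)/(1.380e-06) = 1.036 Ω
R = R₁ + R₂ = 1.12 Ω

1.12 Ω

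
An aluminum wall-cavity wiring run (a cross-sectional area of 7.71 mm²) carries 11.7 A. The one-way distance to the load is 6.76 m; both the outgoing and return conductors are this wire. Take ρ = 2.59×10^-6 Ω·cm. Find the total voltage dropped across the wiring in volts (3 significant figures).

0.531 V

ρ = 2.59×10^-6 Ω·cm = 2.59×10^-8 Ω·m
A = 7.71 mm² = 7.710e-06 m²
Total conductor length (both ways) L = 2 × 6.76 = 13.52 m
R = ρL/A = (2.59×10^-8)(13.52)/(7.710e-06) = 0.04542 Ω
V = IR = 11.7 × 0.04542 = 0.531 V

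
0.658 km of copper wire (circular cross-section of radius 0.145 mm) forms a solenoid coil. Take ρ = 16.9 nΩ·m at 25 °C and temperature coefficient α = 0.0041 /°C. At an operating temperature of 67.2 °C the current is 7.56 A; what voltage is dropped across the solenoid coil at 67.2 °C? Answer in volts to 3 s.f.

1490 V

ρ = 16.9 nΩ·m = 1.69×10^-8 Ω·m
A = πr² = π(1.4500e-04 m)² = 6.605e-08 m²
R₍25₎ = ρL/A = (1.69×10^-8)(658)/(6.605e-08) = 168.4 Ω
R₍67.2₎ = R₍25₎(1 + αΔT) = 168.4 × (1 + 0.0041×42.2) = 197.5 Ω
V = IR = 7.56 × 197.5 = 1490 V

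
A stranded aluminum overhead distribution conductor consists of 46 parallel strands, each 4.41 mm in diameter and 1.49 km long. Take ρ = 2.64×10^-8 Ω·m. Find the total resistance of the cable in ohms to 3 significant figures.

0.0560 Ω

A_strand = π(2.2050e-03 m)² = 1.527e-05 m²
R_strand = ρL/A = (2.64×10^-8)(1490)/(1.527e-05) = 2.575 Ω
R_total = R_strand/N = 2.575/46 = 0.0560 Ω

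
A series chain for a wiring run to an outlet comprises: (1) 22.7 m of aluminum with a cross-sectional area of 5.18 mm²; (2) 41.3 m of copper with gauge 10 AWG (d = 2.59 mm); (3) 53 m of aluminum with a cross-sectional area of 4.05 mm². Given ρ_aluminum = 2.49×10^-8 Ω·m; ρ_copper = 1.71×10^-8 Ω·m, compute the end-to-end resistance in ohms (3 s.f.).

0.569 Ω

Seg 1: A = 5.18 mm² = 5.180e-06 m²
R_1 = (2.49×10^-8)(22.7)/(5.180e-06) = 0.1091 Ω
Seg 2: A = π(2.59/2 mm)² = π(1.2950e-03 m)² = 5.269e-06 m²
R_2 = (1.71×10^-8)(41.3)/(5.269e-06) = 0.134 Ω
Seg 3: A = 4.05 mm² = 4.050e-06 m²
R_3 = (2.49×10^-8)(53)/(4.050e-06) = 0.3259 Ω
R_total = R_1 + R_2 + R_3 = 0.569 Ω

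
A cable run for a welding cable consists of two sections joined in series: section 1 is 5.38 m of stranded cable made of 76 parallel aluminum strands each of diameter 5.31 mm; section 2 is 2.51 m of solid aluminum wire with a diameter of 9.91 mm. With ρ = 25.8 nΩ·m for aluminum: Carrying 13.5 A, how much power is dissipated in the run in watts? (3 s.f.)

0.168 W

ρ = 25.8 nΩ·m = 2.58×10^-8 Ω·m
Section 1: A_strand = π(2.6550e-03)² = 2.215e-05 m²; R₁ = ρL/(N·A_s) = (2.58×10^-8)(5.38)/(76×2.215e-05) = 8.247×10^-5 Ω
Section 2: A = π(d/2)² = π(4.9550e-03 m)² = 7.713e-05 m²
R₂ = (2.58×10^-8)(2.51)/(7.713e-05) = 8.396×10^-4 Ω
R = R₁ + R₂ = 9.220×10^-4 Ω
P = I²R = (13.5)² × 9.220×10^-4 = 0.168 W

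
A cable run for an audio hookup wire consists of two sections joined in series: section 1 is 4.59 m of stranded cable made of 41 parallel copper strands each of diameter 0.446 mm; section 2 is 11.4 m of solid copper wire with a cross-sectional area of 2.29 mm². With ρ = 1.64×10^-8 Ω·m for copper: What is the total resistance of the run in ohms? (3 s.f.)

Section 1: A_strand = π(2.2300e-04)² = 1.562e-07 m²; R₁ = ρL/(N·A_s) = (1.64×10^-8)(4.59)/(41×1.562e-07) = 0.01175 Ω
Section 2: A = 2.29 mm² = 2.290e-06 m²
R₂ = (1.64×10^-8)(11.4)/(2.290e-06) = 0.08164 Ω
R = R₁ + R₂ = 0.0934 Ω

0.0934 Ω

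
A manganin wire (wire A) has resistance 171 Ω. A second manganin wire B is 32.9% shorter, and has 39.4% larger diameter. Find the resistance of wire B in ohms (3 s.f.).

59.0 Ω

R ∝ L/d², so R_B/R_A = (1 − 32.9/100) × (1 + 39.4/100)⁻²
= 0.671 × 0.5146 = 0.3453
R_B = 0.3453 × 171 = 59.0 Ω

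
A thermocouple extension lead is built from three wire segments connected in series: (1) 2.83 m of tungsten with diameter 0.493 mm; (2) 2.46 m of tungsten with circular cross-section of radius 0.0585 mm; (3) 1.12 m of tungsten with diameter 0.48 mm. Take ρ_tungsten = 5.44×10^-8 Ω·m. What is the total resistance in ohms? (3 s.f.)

13.6 Ω

Seg 1: A = π(d/2)² = π(2.4650e-04 m)² = 1.909e-07 m²
R_1 = (5.44×10^-8)(2.83)/(1.909e-07) = 0.8065 Ω
Seg 2: A = πr² = π(5.8500e-05 m)² = 1.075e-08 m²
R_2 = (5.44×10^-8)(2.46)/(1.075e-08) = 12.45 Ω
Seg 3: A = π(d/2)² = π(2.4000e-04 m)² = 1.810e-07 m²
R_3 = (5.44×10^-8)(1.12)/(1.810e-07) = 0.3367 Ω
R_total = R_1 + R_2 + R_3 = 13.6 Ω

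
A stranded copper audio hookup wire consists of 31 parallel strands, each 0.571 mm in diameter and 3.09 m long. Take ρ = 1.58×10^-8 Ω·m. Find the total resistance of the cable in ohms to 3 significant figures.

A_strand = π(2.8550e-04 m)² = 2.561e-07 m²
R_strand = ρL/A = (1.58×10^-8)(3.09)/(2.561e-07) = 0.1907 Ω
R_total = R_strand/N = 0.1907/31 = 0.00615 Ω

0.00615 Ω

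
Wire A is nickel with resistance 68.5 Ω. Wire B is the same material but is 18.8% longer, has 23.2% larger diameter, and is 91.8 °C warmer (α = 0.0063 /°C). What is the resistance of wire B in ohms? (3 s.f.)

R ∝ ρL/d² with ρ ∝ (1+αΔT), so R_B/R_A = (1 + 18.8/100) × (1 + 23.2/100)⁻² × (1 + 0.0063×91.8)
= 1.188 × 0.6588 × 1.578 = 1.235
R_B = 1.235 × 68.5 = 84.6 Ω

84.6 Ω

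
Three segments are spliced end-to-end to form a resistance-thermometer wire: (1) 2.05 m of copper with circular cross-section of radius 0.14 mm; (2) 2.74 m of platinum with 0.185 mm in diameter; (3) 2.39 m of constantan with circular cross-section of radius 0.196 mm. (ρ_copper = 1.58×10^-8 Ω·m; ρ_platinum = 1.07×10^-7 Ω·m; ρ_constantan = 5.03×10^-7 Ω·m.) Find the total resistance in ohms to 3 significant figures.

Seg 1: A = πr² = π(1.4000e-04 m)² = 6.158e-08 m²
R_1 = (1.58×10^-8)(2.05)/(6.158e-08) = 0.526 Ω
Seg 2: A = π(d/2)² = π(9.2500e-05 m)² = 2.688e-08 m²
R_2 = (1.07×10^-7)(2.74)/(2.688e-08) = 10.91 Ω
Seg 3: A = πr² = π(1.9600e-04 m)² = 1.207e-07 m²
R_3 = (5.03×10^-7)(2.39)/(1.207e-07) = 9.961 Ω
R_total = R_1 + R_2 + R_3 = 21.4 Ω

21.4 Ω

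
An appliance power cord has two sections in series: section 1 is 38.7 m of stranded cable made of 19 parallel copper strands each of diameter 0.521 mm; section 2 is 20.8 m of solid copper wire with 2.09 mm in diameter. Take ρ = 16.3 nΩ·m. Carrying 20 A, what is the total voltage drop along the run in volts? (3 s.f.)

5.09 V

ρ = 16.3 nΩ·m = 1.63×10^-8 Ω·m
Section 1: A_strand = π(2.6050e-04)² = 2.132e-07 m²; R₁ = ρL/(N·A_s) = (1.63×10^-8)(38.7)/(19×2.132e-07) = 0.1557 Ω
Section 2: A = π(d/2)² = π(1.0450e-03 m)² = 3.431e-06 m²
R₂ = (1.63×10^-8)(20.8)/(3.431e-06) = 0.09883 Ω
R = R₁ + R₂ = 0.2546 Ω
V = IR = 20 × 0.2546 = 5.09 V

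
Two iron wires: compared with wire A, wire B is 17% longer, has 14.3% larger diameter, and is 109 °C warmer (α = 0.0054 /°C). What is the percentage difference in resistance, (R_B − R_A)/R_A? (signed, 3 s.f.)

R ∝ ρL/d² with ρ ∝ (1+αΔT), so R_B/R_A = (1 + 17/100) × (1 + 14.3/100)⁻² × (1 + 0.0054×109)
= 1.17 × 0.7654 × 1.589 = 1.423
(R_B − R_A)/R_A = 1.423 − 1 = 42.3%

42.3%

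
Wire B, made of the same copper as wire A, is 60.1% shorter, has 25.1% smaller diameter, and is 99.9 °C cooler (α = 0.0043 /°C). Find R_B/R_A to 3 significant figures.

R ∝ ρL/d² with ρ ∝ (1+αΔT), so R_B/R_A = (1 − 60.1/100) × (1 − 25.1/100)⁻² × (1 − 0.0043×99.9)
= 0.399 × 1.782 × 0.5704 = 0.406

0.406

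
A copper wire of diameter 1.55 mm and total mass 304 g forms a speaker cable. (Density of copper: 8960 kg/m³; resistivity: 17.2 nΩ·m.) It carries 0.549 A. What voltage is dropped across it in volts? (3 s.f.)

0.0900 V

ρ = 17.2 nΩ·m = 1.72×10^-8 Ω·m
A = π(d/2)² = π(7.7500e-04 m)² = 1.8869e-06 m²
L = m/(density·A) = 0.304/(8960×1.8869e-06) = 17.98 m
R = ρL/A = (1.72×10^-8)(17.98)/(1.8869e-06) = 0.1639 Ω
V = IR = 0.549 × 0.1639 = 0.0900 V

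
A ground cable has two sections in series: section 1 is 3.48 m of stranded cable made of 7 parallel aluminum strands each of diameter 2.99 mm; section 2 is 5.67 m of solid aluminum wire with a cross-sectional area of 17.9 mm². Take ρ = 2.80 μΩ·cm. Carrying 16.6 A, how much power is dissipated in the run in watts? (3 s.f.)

2.99 W

ρ = 2.80 μΩ·cm = 2.80×10^-8 Ω·m
Section 1: A_strand = π(1.4950e-03)² = 7.022e-06 m²; R₁ = ρL/(N·A_s) = (2.80×10^-8)(3.48)/(7×7.022e-06) = 0.001982 Ω
Section 2: A = 17.9 mm² = 1.790e-05 m²
R₂ = (2.80×10^-8)(5.67)/(1.790e-05) = 0.008869 Ω
R = R₁ + R₂ = 0.01085 Ω
P = I²R = (16.6)² × 0.01085 = 2.99 W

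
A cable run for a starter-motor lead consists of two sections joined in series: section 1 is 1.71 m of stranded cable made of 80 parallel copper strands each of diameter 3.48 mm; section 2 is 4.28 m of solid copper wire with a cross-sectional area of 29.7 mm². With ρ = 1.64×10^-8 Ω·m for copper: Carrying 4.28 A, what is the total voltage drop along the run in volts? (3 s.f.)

Section 1: A_strand = π(1.7400e-03)² = 9.511e-06 m²; R₁ = ρL/(N·A_s) = (1.64×10^-8)(1.71)/(80×9.511e-06) = 3.686×10^-5 Ω
Section 2: A = 29.7 mm² = 2.970e-05 m²
R₂ = (1.64×10^-8)(4.28)/(2.970e-05) = 0.002363 Ω
R = R₁ + R₂ = 0.0024 Ω
V = IR = 4.28 × 0.0024 = 0.0103 V

0.0103 V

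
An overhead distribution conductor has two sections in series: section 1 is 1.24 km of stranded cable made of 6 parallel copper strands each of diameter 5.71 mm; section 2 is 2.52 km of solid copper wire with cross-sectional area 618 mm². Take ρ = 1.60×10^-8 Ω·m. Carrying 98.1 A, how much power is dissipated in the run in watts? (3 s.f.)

Section 1: A_strand = π(2.8550e-03)² = 2.561e-05 m²; R₁ = ρL/(N·A_s) = (1.60×10^-8)(1240)/(6×2.561e-05) = 0.1291 Ω
Section 2: A = 618 mm² = 6.180e-04 m²
R₂ = (1.60×10^-8)(2520)/(6.180e-04) = 0.06524 Ω
R = R₁ + R₂ = 0.1944 Ω
P = I²R = (98.1)² × 0.1944 = 1870 W

1870 W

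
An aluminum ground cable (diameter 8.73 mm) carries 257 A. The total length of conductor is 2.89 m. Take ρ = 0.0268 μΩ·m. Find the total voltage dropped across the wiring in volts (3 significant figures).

0.333 V

ρ = 0.0268 μΩ·m = 2.68×10^-8 Ω·m
A = π(d/2)² = π(4.3650e-03 m)² = 5.986e-05 m²
R = ρL/A = (2.68×10^-8)(2.89)/(5.986e-05) = 0.001294 Ω
V = IR = 257 × 0.001294 = 0.333 V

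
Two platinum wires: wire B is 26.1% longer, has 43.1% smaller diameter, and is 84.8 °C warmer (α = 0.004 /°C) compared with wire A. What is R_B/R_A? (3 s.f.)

R ∝ ρL/d² with ρ ∝ (1+αΔT), so R_B/R_A = (1 + 26.1/100) × (1 − 43.1/100)⁻² × (1 + 0.004×84.8)
= 1.261 × 3.089 × 1.339 = 5.22

5.22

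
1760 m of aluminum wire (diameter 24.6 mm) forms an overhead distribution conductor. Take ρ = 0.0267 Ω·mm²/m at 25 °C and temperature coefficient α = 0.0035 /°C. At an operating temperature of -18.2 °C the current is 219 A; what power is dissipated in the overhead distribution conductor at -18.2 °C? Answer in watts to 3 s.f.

4020 W

ρ = 0.0267 Ω·mm²/m = 2.67×10^-8 Ω·m
A = π(d/2)² = π(1.2300e-02 m)² = 4.753e-04 m²
R₍25₎ = ρL/A = (2.67×10^-8)(1760)/(4.753e-04) = 0.09887 Ω
R₍-18.2₎ = R₍25₎(1 + αΔT) = 0.09887 × (1 + 0.0035×-43.2) = 0.08392 Ω
P = I²R = (219)² × 0.08392 = 4020 W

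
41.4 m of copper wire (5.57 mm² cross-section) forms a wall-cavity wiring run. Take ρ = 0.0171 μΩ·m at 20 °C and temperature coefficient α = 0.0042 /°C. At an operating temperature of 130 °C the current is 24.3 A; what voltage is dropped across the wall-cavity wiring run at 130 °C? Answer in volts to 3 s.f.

4.52 V

ρ = 0.0171 μΩ·m = 1.71×10^-8 Ω·m
A = 5.57 mm² = 5.570e-06 m²
R₍20₎ = ρL/A = (1.71×10^-8)(41.4)/(5.570e-06) = 0.1271 Ω
R₍130₎ = R₍20₎(1 + αΔT) = 0.1271 × (1 + 0.0042×110) = 0.1858 Ω
V = IR = 24.3 × 0.1858 = 4.52 V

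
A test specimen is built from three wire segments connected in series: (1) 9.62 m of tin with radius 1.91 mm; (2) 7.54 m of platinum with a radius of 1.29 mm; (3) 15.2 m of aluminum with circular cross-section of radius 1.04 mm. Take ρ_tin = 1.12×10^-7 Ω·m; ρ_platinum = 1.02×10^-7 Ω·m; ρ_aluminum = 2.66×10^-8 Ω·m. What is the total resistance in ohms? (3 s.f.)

0.360 Ω

Seg 1: A = πr² = π(1.9100e-03 m)² = 1.146e-05 m²
R_1 = (1.12×10^-7)(9.62)/(1.146e-05) = 0.09401 Ω
Seg 2: A = πr² = π(1.2900e-03 m)² = 5.228e-06 m²
R_2 = (1.02×10^-7)(7.54)/(5.228e-06) = 0.1471 Ω
Seg 3: A = πr² = π(1.0400e-03 m)² = 3.398e-06 m²
R_3 = (2.66×10^-8)(15.2)/(3.398e-06) = 0.119 Ω
R_total = R_1 + R_2 + R_3 = 0.360 Ω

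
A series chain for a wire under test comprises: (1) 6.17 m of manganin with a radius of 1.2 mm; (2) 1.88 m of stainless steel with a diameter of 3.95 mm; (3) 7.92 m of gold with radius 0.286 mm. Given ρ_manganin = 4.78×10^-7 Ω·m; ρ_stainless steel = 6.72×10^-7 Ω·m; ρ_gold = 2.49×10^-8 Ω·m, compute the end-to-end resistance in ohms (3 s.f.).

1.52 Ω

Seg 1: A = πr² = π(1.2000e-03 m)² = 4.524e-06 m²
R_1 = (4.78×10^-7)(6.17)/(4.524e-06) = 0.6519 Ω
Seg 2: A = π(d/2)² = π(1.9750e-03 m)² = 1.225e-05 m²
R_2 = (6.72×10^-7)(1.88)/(1.225e-05) = 0.1031 Ω
Seg 3: A = πr² = π(2.8600e-04 m)² = 2.570e-07 m²
R_3 = (2.49×10^-8)(7.92)/(2.570e-07) = 0.7674 Ω
R_total = R_1 + R_2 + R_3 = 1.52 Ω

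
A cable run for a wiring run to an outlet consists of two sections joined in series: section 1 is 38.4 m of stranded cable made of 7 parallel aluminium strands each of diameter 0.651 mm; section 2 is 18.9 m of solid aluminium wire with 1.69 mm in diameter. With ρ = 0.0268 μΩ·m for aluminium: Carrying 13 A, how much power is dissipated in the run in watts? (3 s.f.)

113 W

ρ = 0.0268 μΩ·m = 2.68×10^-8 Ω·m
Section 1: A_strand = π(3.2550e-04)² = 3.329e-07 m²; R₁ = ρL/(N·A_s) = (2.68×10^-8)(38.4)/(7×3.329e-07) = 0.4417 Ω
Section 2: A = π(d/2)² = π(8.4500e-04 m)² = 2.243e-06 m²
R₂ = (2.68×10^-8)(18.9)/(2.243e-06) = 0.2258 Ω
R = R₁ + R₂ = 0.6675 Ω
P = I²R = (13)² × 0.6675 = 113 W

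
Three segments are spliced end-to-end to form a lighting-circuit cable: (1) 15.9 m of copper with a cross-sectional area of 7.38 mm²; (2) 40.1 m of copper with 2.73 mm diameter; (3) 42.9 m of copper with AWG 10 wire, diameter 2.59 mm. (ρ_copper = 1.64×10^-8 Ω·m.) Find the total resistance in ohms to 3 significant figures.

0.281 Ω

Seg 1: A = 7.38 mm² = 7.380e-06 m²
R_1 = (1.64×10^-8)(15.9)/(7.380e-06) = 0.03533 Ω
Seg 2: A = π(d/2)² = π(1.3650e-03 m)² = 5.853e-06 m²
R_2 = (1.64×10^-8)(40.1)/(5.853e-06) = 0.1123 Ω
Seg 3: A = π(2.59/2 mm)² = π(1.2950e-03 m)² = 5.269e-06 m²
R_3 = (1.64×10^-8)(42.9)/(5.269e-06) = 0.1335 Ω
R_total = R_1 + R_2 + R_3 = 0.281 Ω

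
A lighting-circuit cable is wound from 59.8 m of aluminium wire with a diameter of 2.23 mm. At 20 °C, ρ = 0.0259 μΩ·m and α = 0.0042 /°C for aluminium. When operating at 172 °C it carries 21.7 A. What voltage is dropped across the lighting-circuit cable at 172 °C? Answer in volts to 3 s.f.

ρ = 0.0259 μΩ·m = 2.59×10^-8 Ω·m
A = π(d/2)² = π(1.1150e-03 m)² = 3.906e-06 m²
R₍20₎ = ρL/A = (2.59×10^-8)(59.8)/(3.906e-06) = 0.3966 Ω
R₍172₎ = R₍20₎(1 + αΔT) = 0.3966 × (1 + 0.0042×152) = 0.6497 Ω
V = IR = 21.7 × 0.6497 = 14.1 V

14.1 V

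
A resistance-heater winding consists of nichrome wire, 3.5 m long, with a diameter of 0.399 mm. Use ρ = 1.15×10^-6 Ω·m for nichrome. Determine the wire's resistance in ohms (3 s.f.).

32.2 Ω

A = π(d/2)² = π(1.9950e-04 m)² = 1.250e-07 m²
R = ρL/A = (1.15×10^-6)(3.5 m)/(1.250e-07 m²) = 32.2 Ω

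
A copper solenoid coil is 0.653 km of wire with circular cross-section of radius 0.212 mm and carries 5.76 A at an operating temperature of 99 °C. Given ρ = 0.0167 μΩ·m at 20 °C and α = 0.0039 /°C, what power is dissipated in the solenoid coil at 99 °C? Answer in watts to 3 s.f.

ρ = 0.0167 μΩ·m = 1.67×10^-8 Ω·m
A = πr² = π(2.1200e-04 m)² = 1.412e-07 m²
R₍20₎ = ρL/A = (1.67×10^-8)(653)/(1.412e-07) = 77.23 Ω
R₍99₎ = R₍20₎(1 + αΔT) = 77.23 × (1 + 0.0039×79) = 101 Ω
P = I²R = (5.76)² × 101 = 3350 W

3350 W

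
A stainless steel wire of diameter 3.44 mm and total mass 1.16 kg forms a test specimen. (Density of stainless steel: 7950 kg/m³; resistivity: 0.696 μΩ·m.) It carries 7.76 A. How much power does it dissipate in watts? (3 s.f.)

70.8 W

ρ = 0.696 μΩ·m = 6.96×10^-7 Ω·m
A = π(d/2)² = π(1.7200e-03 m)² = 9.2941e-06 m²
L = m/(density·A) = 1.16/(7950×9.2941e-06) = 15.7 m
R = ρL/A = (6.96×10^-7)(15.7)/(9.2941e-06) = 1.176 Ω
P = I²R = (7.76)² × 1.176 = 70.8 W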